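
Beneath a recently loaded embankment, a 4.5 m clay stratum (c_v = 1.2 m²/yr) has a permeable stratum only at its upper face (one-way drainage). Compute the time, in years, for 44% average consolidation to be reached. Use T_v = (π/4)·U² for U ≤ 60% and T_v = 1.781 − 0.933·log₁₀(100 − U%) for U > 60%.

Drainage path length: H_d = H = 4.5 m (single drainage).
U ≤ 60%: T_v = (π/4)·U² = (π/4)×0.44² = 0.15205.
t = T_v·H_d²/c_v = 0.15205×4.5²/1.2 = 2.566 years.

t ≈ 2.57 years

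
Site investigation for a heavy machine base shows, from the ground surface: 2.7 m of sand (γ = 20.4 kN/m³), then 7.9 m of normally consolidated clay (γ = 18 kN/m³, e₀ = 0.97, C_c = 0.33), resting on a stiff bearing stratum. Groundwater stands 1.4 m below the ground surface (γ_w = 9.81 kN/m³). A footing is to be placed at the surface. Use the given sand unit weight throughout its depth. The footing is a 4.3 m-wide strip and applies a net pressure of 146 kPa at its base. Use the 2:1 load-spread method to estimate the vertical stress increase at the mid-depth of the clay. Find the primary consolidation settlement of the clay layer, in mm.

Mid-depth of clay below the ground surface: z = 2.7 + 7.9/2 = 6.65 m.
Total vertical stress at mid-clay: σ_v = 20.4×2.7 + 18×3.95 = 126.18 kPa.
Pore pressure: u = 9.81×(6.65 − 1.4) = 51.503 kPa.
Initial effective stress: σ'_0 = σ_v − u = 126.18 − 51.503 = 74.677 kPa.
Stress increase at mid-clay by the 2:1 spreading method:
Δσ = qB/(B+z) = 146×4.3/(4.3+6.65) = 57.333 kPa
Final effective stress: σ'_f = σ'_0 + Δσ = 74.677 + 57.333 = 132.01 kPa.
Normally consolidated clay, so the full stress increment lies on the virgin compression line:
S_c = C_c·H/(1+e₀)·log₁₀(σ'_f/σ'_0) = 0.33×7.9/(1+0.97)×log₁₀(132.01/74.677)
    = 1.3234 × 0.24742 = 0.3274 m

S_c ≈ 327 mm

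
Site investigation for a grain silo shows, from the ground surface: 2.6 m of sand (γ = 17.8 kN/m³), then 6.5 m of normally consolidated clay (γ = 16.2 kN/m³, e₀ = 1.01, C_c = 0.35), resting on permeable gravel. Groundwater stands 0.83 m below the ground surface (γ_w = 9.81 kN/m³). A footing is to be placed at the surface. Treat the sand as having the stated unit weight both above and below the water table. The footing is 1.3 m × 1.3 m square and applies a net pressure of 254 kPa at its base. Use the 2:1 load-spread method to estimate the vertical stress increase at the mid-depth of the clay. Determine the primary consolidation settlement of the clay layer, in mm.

Mid-depth of clay below the ground surface: z = 2.6 + 6.5/2 = 5.85 m.
Total vertical stress at mid-clay: σ_v = 17.8×2.6 + 16.2×3.25 = 98.93 kPa.
Pore pressure: u = 9.81×(5.85 − 0.83) = 49.246 kPa.
Initial effective stress: σ'_0 = σ_v − u = 98.93 − 49.246 = 49.684 kPa.
Stress increase at mid-clay by the 2:1 spreading method:
Δσ = qBL/((B+z)(L+z)) = 254×1.3×1.3/((1.3+5.85)(1.3+5.85)) = 8.3967 kPa
Final effective stress: σ'_f = σ'_0 + Δσ = 49.684 + 8.3967 = 58.081 kPa.
Normally consolidated clay, so the full stress increment lies on the virgin compression line:
S_c = C_c·H/(1+e₀)·log₁₀(σ'_f/σ'_0) = 0.35×6.5/(1+1.01)×log₁₀(58.081/49.684)
    = 1.1318 × 0.067818 = 0.07676 m

S_c ≈ 76.8 mm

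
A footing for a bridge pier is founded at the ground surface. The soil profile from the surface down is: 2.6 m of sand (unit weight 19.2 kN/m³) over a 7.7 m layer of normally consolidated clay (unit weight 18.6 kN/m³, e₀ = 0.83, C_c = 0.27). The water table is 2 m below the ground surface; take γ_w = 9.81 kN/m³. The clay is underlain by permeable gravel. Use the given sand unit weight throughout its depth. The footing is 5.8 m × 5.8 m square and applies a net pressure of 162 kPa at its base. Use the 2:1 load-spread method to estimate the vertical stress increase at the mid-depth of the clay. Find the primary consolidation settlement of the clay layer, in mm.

Mid-depth of clay below the ground surface: z = 2.6 + 7.7/2 = 6.45 m.
Total vertical stress at mid-clay: σ_v = 19.2×2.6 + 18.6×3.85 = 121.53 kPa.
Pore pressure: u = 9.81×(6.45 − 2) = 43.655 kPa.
Initial effective stress: σ'_0 = σ_v − u = 121.53 − 43.655 = 77.875 kPa.
Stress increase at mid-clay by the 2:1 spreading method:
Δσ = qBL/((B+z)(L+z)) = 162×5.8×5.8/((5.8+6.45)(5.8+6.45)) = 36.316 kPa
Final effective stress: σ'_f = σ'_0 + Δσ = 77.875 + 36.316 = 114.19 kPa.
Normally consolidated clay, so the full stress increment lies on the virgin compression line:
S_c = C_c·H/(1+e₀)·log₁₀(σ'_f/σ'_0) = 0.27×7.7/(1+0.83)×log₁₀(114.19/77.875)
    = 1.1361 × 0.16623 = 0.1889 m

S_c ≈ 189 mm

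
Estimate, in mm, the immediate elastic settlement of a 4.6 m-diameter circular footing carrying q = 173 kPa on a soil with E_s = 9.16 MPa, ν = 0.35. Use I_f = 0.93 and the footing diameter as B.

Immediate (elastic) settlement: S_e = q·B·(1−ν²)/E_s · I_f.
E_s = 9.16 MPa = 9160 kPa.
S_e = 173 × 4.6 × (1 − 0.35²) / 9160 × 0.93
    = 173 × 4.6 × 0.8775 / 9160 × 0.93
    = 0.0709 m = 70.9 mm

S_e ≈ 70.9 mm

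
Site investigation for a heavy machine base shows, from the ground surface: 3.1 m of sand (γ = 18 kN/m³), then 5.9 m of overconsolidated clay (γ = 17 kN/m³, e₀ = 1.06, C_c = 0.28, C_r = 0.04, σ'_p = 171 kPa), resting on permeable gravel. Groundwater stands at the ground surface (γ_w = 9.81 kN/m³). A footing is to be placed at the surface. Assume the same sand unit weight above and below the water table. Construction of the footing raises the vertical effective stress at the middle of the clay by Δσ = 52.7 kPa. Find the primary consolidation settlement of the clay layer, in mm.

S_c ≈ 37.6 mm

Mid-depth of clay below the ground surface: z = 3.1 + 5.9/2 = 6.05 m.
Total vertical stress at mid-clay: σ_v = 18×3.1 + 17×2.95 = 105.95 kPa.
Pore pressure: u = 9.81×(6.05 − 0) = 59.351 kPa.
Initial effective stress: σ'_0 = σ_v − u = 105.95 − 59.351 = 46.599 kPa.
Final effective stress: σ'_f = 46.599 + 52.7 = 99.299 kPa.
σ'_f = 99.299 ≤ σ'_p = 171 kPa, so the clay remains overconsolidated and only the recompression index applies:
S_c = C_r·H/(1+e₀)·log₁₀(σ'_f/σ'_0) = 0.04×5.9/2.06×log₁₀(99.299/46.599)
    = 0.11456 × 0.32857 = 0.03764 m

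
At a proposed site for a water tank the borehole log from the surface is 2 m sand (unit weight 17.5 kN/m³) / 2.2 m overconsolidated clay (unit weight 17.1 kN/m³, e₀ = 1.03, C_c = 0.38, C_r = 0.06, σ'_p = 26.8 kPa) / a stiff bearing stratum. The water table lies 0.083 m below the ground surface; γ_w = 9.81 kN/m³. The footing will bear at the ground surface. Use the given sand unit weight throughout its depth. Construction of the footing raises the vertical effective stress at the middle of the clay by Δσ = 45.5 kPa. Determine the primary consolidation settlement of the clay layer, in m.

Mid-depth of clay below the ground surface: z = 2 + 2.2/2 = 3.1 m.
Total vertical stress at mid-clay: σ_v = 17.5×2 + 17.1×1.1 = 53.81 kPa.
Pore pressure: u = 9.81×(3.1 − 0.083) = 29.597 kPa.
Initial effective stress: σ'_0 = σ_v − u = 53.81 − 29.597 = 24.213 kPa.
Final effective stress: σ'_f = 24.213 + 45.5 = 69.713 kPa.
σ'_f = 69.713 > σ'_p = 26.8 kPa, so the stress path crosses the preconsolidation pressure — recompression up to σ'_p, then virgin compression beyond:
S_c = H/(1+e₀)·[C_r·log₁₀(σ'_p/σ'_0) + C_c·log₁₀(σ'_f/σ'_p)]
    = 2.2/2.03 × [0.06×log₁₀(26.8/24.213) + 0.38×log₁₀(69.713/26.8)]
    = 1.0837 × [0.0026452 + 0.15777] = 0.1738 m

S_c ≈ 0.174 m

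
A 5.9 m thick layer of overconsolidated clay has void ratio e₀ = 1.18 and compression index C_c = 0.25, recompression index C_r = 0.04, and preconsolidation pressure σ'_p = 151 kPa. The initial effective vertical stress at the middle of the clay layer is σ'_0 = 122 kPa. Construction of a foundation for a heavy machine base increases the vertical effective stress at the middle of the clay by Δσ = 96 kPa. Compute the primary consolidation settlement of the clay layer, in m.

Final effective stress: σ'_f = 122 + 96 = 218 kPa.
σ'_f = 218 > σ'_p = 151 kPa, so the stress path crosses the preconsolidation pressure — recompression up to σ'_p, then virgin compression beyond:
S_c = H/(1+e₀)·[C_r·log₁₀(σ'_p/σ'_0) + C_c·log₁₀(σ'_f/σ'_p)]
    = 5.9/2.18 × [0.04×log₁₀(151/122) + 0.25×log₁₀(218/151)]
    = 2.7064 × [0.0037047 + 0.03987] = 0.1179 m

S_c ≈ 0.118 m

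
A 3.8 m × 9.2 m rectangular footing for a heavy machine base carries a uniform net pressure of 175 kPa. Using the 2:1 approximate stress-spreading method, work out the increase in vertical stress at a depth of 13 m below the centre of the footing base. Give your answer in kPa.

Δσ_z ≈ 16.4 kPa

By the 2:1 method the load spreads at 1 horizontal : 2 vertical, so at depth z the loaded area has grown by z in each plan dimension:
Δσ = qBL/((B+z)(L+z)) = 175×3.8×9.2/((3.8+13)(9.2+13)) = 16.404 kPa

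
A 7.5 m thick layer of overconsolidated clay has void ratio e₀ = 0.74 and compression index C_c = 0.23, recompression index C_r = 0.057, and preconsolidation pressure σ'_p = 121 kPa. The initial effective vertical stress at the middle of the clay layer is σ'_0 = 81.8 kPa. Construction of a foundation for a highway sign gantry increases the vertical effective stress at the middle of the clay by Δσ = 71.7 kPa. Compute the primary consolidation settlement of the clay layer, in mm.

Final effective stress: σ'_f = 81.8 + 71.7 = 153.5 kPa.
σ'_f = 153.5 > σ'_p = 121 kPa, so the stress path crosses the preconsolidation pressure — recompression up to σ'_p, then virgin compression beyond:
S_c = H/(1+e₀)·[C_r·log₁₀(σ'_p/σ'_0) + C_c·log₁₀(σ'_f/σ'_p)]
    = 7.5/1.74 × [0.057×log₁₀(121/81.8) + 0.23×log₁₀(153.5/121)]
    = 4.3103 × [0.0096918 + 0.023764] = 0.1442 m

S_c ≈ 144 mm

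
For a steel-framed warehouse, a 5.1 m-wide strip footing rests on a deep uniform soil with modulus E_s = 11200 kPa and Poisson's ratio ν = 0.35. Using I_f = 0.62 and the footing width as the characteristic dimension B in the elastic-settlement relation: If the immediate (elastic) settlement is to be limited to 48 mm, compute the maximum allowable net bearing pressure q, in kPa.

q ≈ 194 kPa

S_e = q·B·(1−ν²)/E_s · I_f  ⇒  q = S_e·E_s / (B·(1−ν²)·I_f).
q = 0.048 × 11200 / (5.1 × 0.8775 × 0.62) = 193.8 kPa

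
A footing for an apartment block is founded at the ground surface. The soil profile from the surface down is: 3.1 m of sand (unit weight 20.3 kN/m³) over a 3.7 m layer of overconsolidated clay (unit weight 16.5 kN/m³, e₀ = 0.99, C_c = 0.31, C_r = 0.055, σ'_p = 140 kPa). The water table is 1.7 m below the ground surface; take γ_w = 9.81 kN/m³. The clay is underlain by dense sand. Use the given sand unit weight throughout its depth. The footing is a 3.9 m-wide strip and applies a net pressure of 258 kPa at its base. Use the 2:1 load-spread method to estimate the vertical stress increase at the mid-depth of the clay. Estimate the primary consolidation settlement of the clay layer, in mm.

Mid-depth of clay below the ground surface: z = 3.1 + 3.7/2 = 4.95 m.
Total vertical stress at mid-clay: σ_v = 20.3×3.1 + 16.5×1.85 = 93.455 kPa.
Pore pressure: u = 9.81×(4.95 − 1.7) = 31.883 kPa.
Initial effective stress: σ'_0 = σ_v − u = 93.455 − 31.883 = 61.572 kPa.
Stress increase at mid-clay by the 2:1 spreading method:
Δσ = qB/(B+z) = 258×3.9/(3.9+4.95) = 113.69 kPa
Final effective stress: σ'_f = 61.572 + 113.69 = 175.26 kPa.
σ'_f = 175.26 > σ'_p = 140 kPa, so the stress path crosses the preconsolidation pressure — recompression up to σ'_p, then virgin compression beyond:
S_c = H/(1+e₀)·[C_r·log₁₀(σ'_p/σ'_0) + C_c·log₁₀(σ'_f/σ'_p)]
    = 3.7/1.99 × [0.055×log₁₀(140/61.572) + 0.31×log₁₀(175.26/140)]
    = 1.8593 × [0.019621 + 0.030242] = 0.09271 m

S_c ≈ 92.7 mm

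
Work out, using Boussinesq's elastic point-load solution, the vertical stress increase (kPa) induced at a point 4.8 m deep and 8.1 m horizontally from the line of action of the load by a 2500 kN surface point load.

Δσ_z ≈ 1.78 kPa

Boussinesq vertical stress below a point load on an elastic half-space:
Δσ_z = 3P/(2πz²) · [1 + (r/z)²]^(−5/2)
r/z = 8.1/4.8 = 1.6875; [1+(r/z)²]^(−5/2) = 0.034436.
Δσ_z = 3×2500/(2π×4.8²) × 0.034436 = 51.808 × 0.034436 = 1.784 kPa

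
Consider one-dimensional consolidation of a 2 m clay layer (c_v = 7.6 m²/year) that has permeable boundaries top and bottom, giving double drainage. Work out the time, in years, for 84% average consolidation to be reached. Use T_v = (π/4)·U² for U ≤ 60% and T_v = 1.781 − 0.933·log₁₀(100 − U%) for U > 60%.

Drainage path length: H_d = H/2 = 1 m (double drainage).
U > 60%: T_v = 1.781 − 0.933·log₁₀(100 − 84) = 0.65756.
t = T_v·H_d²/c_v = 0.65756×1²/7.6 = 0.08652 years.

t ≈ 0.0865 years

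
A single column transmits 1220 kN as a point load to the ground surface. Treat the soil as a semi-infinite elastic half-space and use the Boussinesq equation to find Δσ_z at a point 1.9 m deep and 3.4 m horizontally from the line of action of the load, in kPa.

Δσ_z ≈ 4.46 kPa

Boussinesq vertical stress below a point load on an elastic half-space:
Δσ_z = 3P/(2πz²) · [1 + (r/z)²]^(−5/2)
r/z = 3.4/1.9 = 1.7895; [1+(r/z)²]^(−5/2) = 0.027625.
Δσ_z = 3×1220/(2π×1.9²) × 0.027625 = 161.36 × 0.027625 = 4.458 kPa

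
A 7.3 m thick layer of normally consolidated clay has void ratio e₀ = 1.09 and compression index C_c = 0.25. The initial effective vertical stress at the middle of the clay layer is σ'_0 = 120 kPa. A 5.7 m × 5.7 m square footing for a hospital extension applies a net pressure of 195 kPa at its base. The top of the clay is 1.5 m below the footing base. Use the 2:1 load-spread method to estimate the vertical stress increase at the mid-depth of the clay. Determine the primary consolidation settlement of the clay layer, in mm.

S_c ≈ 141 mm

Mid-depth of clay below the footing base: z = 1.5 + 7.3/2 = 5.15 m.
Stress increase at mid-clay by the 2:1 spreading method:
Δσ = qBL/((B+z)(L+z)) = 195×5.7×5.7/((5.7+5.15)(5.7+5.15)) = 53.818 kPa
Final effective stress: σ'_f = σ'_0 + Δσ = 120 + 53.818 = 173.82 kPa.
Normally consolidated clay, so the full stress increment lies on the virgin compression line:
S_c = C_c·H/(1+e₀)·log₁₀(σ'_f/σ'_0) = 0.25×7.3/(1+1.09)×log₁₀(173.82/120)
    = 0.87321 × 0.16092 = 0.1405 m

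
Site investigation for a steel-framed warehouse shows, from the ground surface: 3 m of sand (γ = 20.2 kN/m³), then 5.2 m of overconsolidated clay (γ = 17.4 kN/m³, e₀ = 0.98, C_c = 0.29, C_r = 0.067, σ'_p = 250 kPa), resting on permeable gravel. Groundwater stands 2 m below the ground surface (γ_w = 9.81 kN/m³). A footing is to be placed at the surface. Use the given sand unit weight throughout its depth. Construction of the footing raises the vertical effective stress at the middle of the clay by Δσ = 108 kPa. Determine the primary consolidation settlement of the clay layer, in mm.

S_c ≈ 71 mm

Mid-depth of clay below the ground surface: z = 3 + 5.2/2 = 5.6 m.
Total vertical stress at mid-clay: σ_v = 20.2×3 + 17.4×2.6 = 105.84 kPa.
Pore pressure: u = 9.81×(5.6 − 2) = 35.316 kPa.
Initial effective stress: σ'_0 = σ_v − u = 105.84 − 35.316 = 70.524 kPa.
Final effective stress: σ'_f = 70.524 + 108 = 178.52 kPa.
σ'_f = 178.52 ≤ σ'_p = 250 kPa, so the clay remains overconsolidated and only the recompression index applies:
S_c = C_r·H/(1+e₀)·log₁₀(σ'_f/σ'_0) = 0.067×5.2/1.98×log₁₀(178.52/70.524)
    = 0.17596 × 0.40335 = 0.07097 m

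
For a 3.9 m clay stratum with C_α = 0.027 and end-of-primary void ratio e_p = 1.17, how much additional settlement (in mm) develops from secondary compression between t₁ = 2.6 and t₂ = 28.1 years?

Secondary compression: S_s = C_α·H/(1+e_p)·log₁₀(t₂/t₁)
S_s = 0.027×3.9/(1+1.17)×log₁₀(28.1/2.6)
    = 0.04853 × 1.034 = 0.05016 m

S_s ≈ 50.2 mm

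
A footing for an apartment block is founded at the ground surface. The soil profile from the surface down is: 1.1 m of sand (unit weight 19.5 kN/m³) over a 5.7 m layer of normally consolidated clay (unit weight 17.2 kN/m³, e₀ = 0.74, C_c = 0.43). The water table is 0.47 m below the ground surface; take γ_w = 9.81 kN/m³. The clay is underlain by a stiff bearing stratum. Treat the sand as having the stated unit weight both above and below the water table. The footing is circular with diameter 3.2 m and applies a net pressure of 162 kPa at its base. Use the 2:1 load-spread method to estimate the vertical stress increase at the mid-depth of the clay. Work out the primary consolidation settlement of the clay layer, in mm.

S_c ≈ 390 mm

Mid-depth of clay below the ground surface: z = 1.1 + 5.7/2 = 3.95 m.
Total vertical stress at mid-clay: σ_v = 19.5×1.1 + 17.2×2.85 = 70.47 kPa.
Pore pressure: u = 9.81×(3.95 − 0.47) = 34.139 kPa.
Initial effective stress: σ'_0 = σ_v − u = 70.47 − 34.139 = 36.331 kPa.
Stress increase at mid-clay by the 2:1 spreading method:
Δσ ≈ qD²/(D+z)² = 162×3.2²/(3.2+3.95)² = 32.449 kPa
Final effective stress: σ'_f = σ'_0 + Δσ = 36.331 + 32.449 = 68.78 kPa.
Normally consolidated clay, so the full stress increment lies on the virgin compression line:
S_c = C_c·H/(1+e₀)·log₁₀(σ'_f/σ'_0) = 0.43×5.7/(1+0.74)×log₁₀(68.78/36.331)
    = 1.4086 × 0.27718 = 0.3904 m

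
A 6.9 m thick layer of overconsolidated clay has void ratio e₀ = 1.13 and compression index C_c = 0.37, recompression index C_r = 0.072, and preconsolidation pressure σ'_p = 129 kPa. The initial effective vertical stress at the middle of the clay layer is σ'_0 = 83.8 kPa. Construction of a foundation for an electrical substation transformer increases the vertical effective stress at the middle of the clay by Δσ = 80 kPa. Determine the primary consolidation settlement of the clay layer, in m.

S_c ≈ 0.168 m

Final effective stress: σ'_f = 83.8 + 80 = 163.8 kPa.
σ'_f = 163.8 > σ'_p = 129 kPa, so the stress path crosses the preconsolidation pressure — recompression up to σ'_p, then virgin compression beyond:
S_c = H/(1+e₀)·[C_r·log₁₀(σ'_p/σ'_0) + C_c·log₁₀(σ'_f/σ'_p)]
    = 6.9/2.13 × [0.072×log₁₀(129/83.8) + 0.37×log₁₀(163.8/129)]
    = 3.2394 × [0.013489 + 0.038378] = 0.168 m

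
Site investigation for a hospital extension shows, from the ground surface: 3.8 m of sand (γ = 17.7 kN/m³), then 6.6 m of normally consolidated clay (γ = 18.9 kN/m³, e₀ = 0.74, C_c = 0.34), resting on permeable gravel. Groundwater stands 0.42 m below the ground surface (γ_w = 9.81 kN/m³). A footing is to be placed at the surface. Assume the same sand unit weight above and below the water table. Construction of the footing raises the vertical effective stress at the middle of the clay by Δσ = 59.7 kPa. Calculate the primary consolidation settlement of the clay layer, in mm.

S_c ≈ 369 mm

Mid-depth of clay below the ground surface: z = 3.8 + 6.6/2 = 7.1 m.
Total vertical stress at mid-clay: σ_v = 17.7×3.8 + 18.9×3.3 = 129.63 kPa.
Pore pressure: u = 9.81×(7.1 − 0.42) = 65.531 kPa.
Initial effective stress: σ'_0 = σ_v − u = 129.63 − 65.531 = 64.099 kPa.
Final effective stress: σ'_f = σ'_0 + Δσ = 64.099 + 59.7 = 123.8 kPa.
Normally consolidated clay, so the full stress increment lies on the virgin compression line:
S_c = C_c·H/(1+e₀)·log₁₀(σ'_f/σ'_0) = 0.34×6.6/(1+0.74)×log₁₀(123.8/64.099)
    = 1.2897 × 0.28587 = 0.3687 m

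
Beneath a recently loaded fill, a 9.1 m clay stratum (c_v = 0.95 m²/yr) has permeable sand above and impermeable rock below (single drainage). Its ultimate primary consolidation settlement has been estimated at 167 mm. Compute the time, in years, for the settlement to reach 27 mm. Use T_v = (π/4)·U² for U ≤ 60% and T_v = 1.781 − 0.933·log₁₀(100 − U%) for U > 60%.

Drainage path length: H_d = H = 9.1 m (single drainage).
U = S(t)/S_ult = 27/167 = 0.1617.
U ≤ 60%: T_v = (π/4)·U² = (π/4)×0.16168² = 0.02053.
t = T_v·H_d²/c_v = 0.02053×9.1²/0.95 = 1.79 years.

t ≈ 1.79 years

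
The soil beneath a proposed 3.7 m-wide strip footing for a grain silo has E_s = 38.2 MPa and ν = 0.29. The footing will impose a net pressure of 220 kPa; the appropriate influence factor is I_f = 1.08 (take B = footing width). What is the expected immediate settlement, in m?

Immediate (elastic) settlement: S_e = q·B·(1−ν²)/E_s · I_f.
E_s = 38.2 MPa = 38200 kPa.
S_e = 220 × 3.7 × (1 − 0.29²) / 38200 × 1.08
    = 220 × 3.7 × 0.9159 / 38200 × 1.08
    = 0.02108 m

S_e ≈ 0.0211 m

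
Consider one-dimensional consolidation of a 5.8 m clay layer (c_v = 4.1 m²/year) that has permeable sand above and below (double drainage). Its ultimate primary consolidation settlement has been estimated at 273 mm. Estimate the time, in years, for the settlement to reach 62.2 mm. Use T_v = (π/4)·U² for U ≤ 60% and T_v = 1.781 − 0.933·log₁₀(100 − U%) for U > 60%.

Drainage path length: H_d = H/2 = 2.9 m (double drainage).
U = S(t)/S_ult = 62.2/273 = 0.2278.
U ≤ 60%: T_v = (π/4)·U² = (π/4)×0.22784² = 0.04077.
t = T_v·H_d²/c_v = 0.04077×2.9²/4.1 = 0.08363 years.

t ≈ 0.0836 years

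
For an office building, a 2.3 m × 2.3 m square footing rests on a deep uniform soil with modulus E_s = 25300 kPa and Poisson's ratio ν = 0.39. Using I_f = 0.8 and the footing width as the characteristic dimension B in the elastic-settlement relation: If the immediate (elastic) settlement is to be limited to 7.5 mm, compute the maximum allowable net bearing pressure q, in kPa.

q ≈ 122 kPa

S_e = q·B·(1−ν²)/E_s · I_f  ⇒  q = S_e·E_s / (B·(1−ν²)·I_f).
q = 0.0075 × 25300 / (2.3 × 0.8479 × 0.8) = 121.6 kPa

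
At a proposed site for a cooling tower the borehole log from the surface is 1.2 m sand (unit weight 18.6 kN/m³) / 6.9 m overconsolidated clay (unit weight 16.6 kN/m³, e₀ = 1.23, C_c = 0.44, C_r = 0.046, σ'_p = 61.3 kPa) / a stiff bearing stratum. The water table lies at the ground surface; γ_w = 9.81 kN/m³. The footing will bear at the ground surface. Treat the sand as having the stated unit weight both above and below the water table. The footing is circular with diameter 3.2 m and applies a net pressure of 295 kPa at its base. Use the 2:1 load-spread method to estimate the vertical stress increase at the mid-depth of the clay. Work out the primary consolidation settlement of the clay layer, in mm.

S_c ≈ 216 mm

Mid-depth of clay below the ground surface: z = 1.2 + 6.9/2 = 4.65 m.
Total vertical stress at mid-clay: σ_v = 18.6×1.2 + 16.6×3.45 = 79.59 kPa.
Pore pressure: u = 9.81×(4.65 − 0) = 45.617 kPa.
Initial effective stress: σ'_0 = σ_v − u = 79.59 − 45.617 = 33.973 kPa.
Stress increase at mid-clay by the 2:1 spreading method:
Δσ ≈ qD²/(D+z)² = 295×3.2²/(3.2+4.65)² = 49.021 kPa
Final effective stress: σ'_f = 33.973 + 49.021 = 82.994 kPa.
σ'_f = 82.994 > σ'_p = 61.3 kPa, so the stress path crosses the preconsolidation pressure — recompression up to σ'_p, then virgin compression beyond:
S_c = H/(1+e₀)·[C_r·log₁₀(σ'_p/σ'_0) + C_c·log₁₀(σ'_f/σ'_p)]
    = 6.9/2.23 × [0.046×log₁₀(61.3/33.973) + 0.44×log₁₀(82.994/61.3)]
    = 3.0942 × [0.011791 + 0.057898] = 0.2156 m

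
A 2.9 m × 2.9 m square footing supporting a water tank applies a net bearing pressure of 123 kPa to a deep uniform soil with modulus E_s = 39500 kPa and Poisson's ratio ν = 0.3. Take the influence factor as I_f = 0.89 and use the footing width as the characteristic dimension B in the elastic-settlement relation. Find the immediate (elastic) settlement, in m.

Immediate (elastic) settlement: S_e = q·B·(1−ν²)/E_s · I_f.
S_e = 123 × 2.9 × (1 − 0.3²) / 39500 × 0.89
    = 123 × 2.9 × 0.91 / 39500 × 0.89
    = 0.007314 m

S_e ≈ 0.00731 m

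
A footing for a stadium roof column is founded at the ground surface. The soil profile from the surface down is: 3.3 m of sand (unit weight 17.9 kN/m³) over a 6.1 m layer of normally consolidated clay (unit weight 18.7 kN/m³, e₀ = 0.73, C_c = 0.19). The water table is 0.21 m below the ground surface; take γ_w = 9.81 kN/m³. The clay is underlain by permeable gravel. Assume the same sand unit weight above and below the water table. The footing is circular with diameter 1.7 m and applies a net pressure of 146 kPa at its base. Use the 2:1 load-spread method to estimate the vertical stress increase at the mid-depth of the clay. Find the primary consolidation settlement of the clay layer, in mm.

S_c ≈ 32.1 mm

Mid-depth of clay below the ground surface: z = 3.3 + 6.1/2 = 6.35 m.
Total vertical stress at mid-clay: σ_v = 17.9×3.3 + 18.7×3.05 = 116.1 kPa.
Pore pressure: u = 9.81×(6.35 − 0.21) = 60.233 kPa.
Initial effective stress: σ'_0 = σ_v − u = 116.1 − 60.233 = 55.867 kPa.
Stress increase at mid-clay by the 2:1 spreading method:
Δσ ≈ qD²/(D+z)² = 146×1.7²/(1.7+6.35)² = 6.5112 kPa
Final effective stress: σ'_f = σ'_0 + Δσ = 55.867 + 6.5112 = 62.378 kPa.
Normally consolidated clay, so the full stress increment lies on the virgin compression line:
S_c = C_c·H/(1+e₀)·log₁₀(σ'_f/σ'_0) = 0.19×6.1/(1+0.73)×log₁₀(62.378/55.867)
    = 0.66994 × 0.047876 = 0.03207 m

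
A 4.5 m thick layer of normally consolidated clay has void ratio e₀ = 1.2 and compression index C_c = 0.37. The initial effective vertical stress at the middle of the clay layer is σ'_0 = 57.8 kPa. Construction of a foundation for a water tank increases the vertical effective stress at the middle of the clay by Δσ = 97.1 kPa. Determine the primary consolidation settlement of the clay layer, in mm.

Final effective stress: σ'_f = σ'_0 + Δσ = 57.8 + 97.1 = 154.9 kPa.
Normally consolidated clay, so the full stress increment lies on the virgin compression line:
S_c = C_c·H/(1+e₀)·log₁₀(σ'_f/σ'_0) = 0.37×4.5/(1+1.2)×log₁₀(154.9/57.8)
    = 0.75682 × 0.42812 = 0.324 m

S_c ≈ 324 mm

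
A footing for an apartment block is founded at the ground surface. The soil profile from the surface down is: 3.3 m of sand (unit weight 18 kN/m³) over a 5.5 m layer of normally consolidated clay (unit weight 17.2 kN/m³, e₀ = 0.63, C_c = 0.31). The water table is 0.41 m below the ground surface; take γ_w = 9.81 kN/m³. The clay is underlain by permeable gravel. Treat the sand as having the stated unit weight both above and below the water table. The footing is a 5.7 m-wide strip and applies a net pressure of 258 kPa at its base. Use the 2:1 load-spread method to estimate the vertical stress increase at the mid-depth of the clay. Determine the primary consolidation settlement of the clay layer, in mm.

S_c ≈ 561 mm

Mid-depth of clay below the ground surface: z = 3.3 + 5.5/2 = 6.05 m.
Total vertical stress at mid-clay: σ_v = 18×3.3 + 17.2×2.75 = 106.7 kPa.
Pore pressure: u = 9.81×(6.05 − 0.41) = 55.328 kPa.
Initial effective stress: σ'_0 = σ_v − u = 106.7 − 55.328 = 51.372 kPa.
Stress increase at mid-clay by the 2:1 spreading method:
Δσ = qB/(B+z) = 258×5.7/(5.7+6.05) = 125.16 kPa
Final effective stress: σ'_f = σ'_0 + Δσ = 51.372 + 125.16 = 176.53 kPa.
Normally consolidated clay, so the full stress increment lies on the virgin compression line:
S_c = C_c·H/(1+e₀)·log₁₀(σ'_f/σ'_0) = 0.31×5.5/(1+0.63)×log₁₀(176.53/51.372)
    = 1.046 × 0.53609 = 0.5608 m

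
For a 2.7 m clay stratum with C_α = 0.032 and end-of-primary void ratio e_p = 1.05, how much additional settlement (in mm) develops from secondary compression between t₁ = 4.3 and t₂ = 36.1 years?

S_s ≈ 38.9 mm

Secondary compression: S_s = C_α·H/(1+e_p)·log₁₀(t₂/t₁)
S_s = 0.032×2.7/(1+1.05)×log₁₀(36.1/4.3)
    = 0.04215 × 0.924 = 0.03894 m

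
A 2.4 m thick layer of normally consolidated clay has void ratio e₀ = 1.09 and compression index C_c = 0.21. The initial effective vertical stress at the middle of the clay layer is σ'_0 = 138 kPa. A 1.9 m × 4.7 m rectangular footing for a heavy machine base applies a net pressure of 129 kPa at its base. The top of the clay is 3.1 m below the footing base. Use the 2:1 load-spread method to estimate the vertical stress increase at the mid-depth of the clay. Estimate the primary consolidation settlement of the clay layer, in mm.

Mid-depth of clay below the footing base: z = 3.1 + 2.4/2 = 4.3 m.
Stress increase at mid-clay by the 2:1 spreading method:
Δσ = qBL/((B+z)(L+z)) = 129×1.9×4.7/((1.9+4.3)(4.7+4.3)) = 20.645 kPa
Final effective stress: σ'_f = σ'_0 + Δσ = 138 + 20.645 = 158.65 kPa.
Normally consolidated clay, so the full stress increment lies on the virgin compression line:
S_c = C_c·H/(1+e₀)·log₁₀(σ'_f/σ'_0) = 0.21×2.4/(1+1.09)×log₁₀(158.65/138)
    = 0.24115 × 0.060561 = 0.0146 m

S_c ≈ 14.6 mm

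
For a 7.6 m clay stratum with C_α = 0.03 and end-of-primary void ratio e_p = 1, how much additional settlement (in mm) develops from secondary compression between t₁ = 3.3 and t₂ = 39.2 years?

Secondary compression: S_s = C_α·H/(1+e_p)·log₁₀(t₂/t₁)
S_s = 0.03×7.6/(1+1)×log₁₀(39.2/3.3)
    = 0.114 × 1.075 = 0.1225 m

S_s ≈ 123 mm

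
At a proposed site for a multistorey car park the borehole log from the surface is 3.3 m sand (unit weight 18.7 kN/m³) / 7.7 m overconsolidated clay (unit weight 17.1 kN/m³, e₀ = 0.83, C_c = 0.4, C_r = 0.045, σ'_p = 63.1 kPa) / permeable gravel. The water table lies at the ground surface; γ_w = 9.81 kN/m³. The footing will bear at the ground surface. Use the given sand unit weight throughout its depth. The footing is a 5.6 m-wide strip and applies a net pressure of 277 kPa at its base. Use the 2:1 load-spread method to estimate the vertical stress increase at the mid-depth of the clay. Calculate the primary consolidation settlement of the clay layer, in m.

Mid-depth of clay below the ground surface: z = 3.3 + 7.7/2 = 7.15 m.
Total vertical stress at mid-clay: σ_v = 18.7×3.3 + 17.1×3.85 = 127.55 kPa.
Pore pressure: u = 9.81×(7.15 − 0) = 70.142 kPa.
Initial effective stress: σ'_0 = σ_v − u = 127.55 − 70.142 = 57.408 kPa.
Stress increase at mid-clay by the 2:1 spreading method:
Δσ = qB/(B+z) = 277×5.6/(5.6+7.15) = 121.66 kPa
Final effective stress: σ'_f = 57.408 + 121.66 = 179.07 kPa.
σ'_f = 179.07 > σ'_p = 63.1 kPa, so the stress path crosses the preconsolidation pressure — recompression up to σ'_p, then virgin compression beyond:
S_c = H/(1+e₀)·[C_r·log₁₀(σ'_p/σ'_0) + C_c·log₁₀(σ'_f/σ'_p)]
    = 7.7/1.83 × [0.045×log₁₀(63.1/57.408) + 0.4×log₁₀(179.07/63.1)]
    = 4.2077 × [0.0018476 + 0.1812] = 0.7702 m

S_c ≈ 0.77 m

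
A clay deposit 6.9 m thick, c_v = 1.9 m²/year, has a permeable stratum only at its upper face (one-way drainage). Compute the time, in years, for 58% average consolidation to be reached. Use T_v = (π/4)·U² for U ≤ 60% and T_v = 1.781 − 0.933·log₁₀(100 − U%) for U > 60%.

Drainage path length: H_d = H = 6.9 m (single drainage).
U ≤ 60%: T_v = (π/4)·U² = (π/4)×0.58² = 0.26421.
t = T_v·H_d²/c_v = 0.26421×6.9²/1.9 = 6.621 years.

t ≈ 6.62 years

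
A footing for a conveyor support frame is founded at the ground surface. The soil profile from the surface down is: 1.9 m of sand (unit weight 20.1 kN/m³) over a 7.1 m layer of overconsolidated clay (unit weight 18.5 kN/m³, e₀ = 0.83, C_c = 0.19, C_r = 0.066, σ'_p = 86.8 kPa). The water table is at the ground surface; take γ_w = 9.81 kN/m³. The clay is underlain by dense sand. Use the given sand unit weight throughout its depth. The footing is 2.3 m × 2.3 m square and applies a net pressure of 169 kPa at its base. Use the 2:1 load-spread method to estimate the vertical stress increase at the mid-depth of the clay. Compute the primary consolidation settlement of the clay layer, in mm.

S_c ≈ 28.8 mm

Mid-depth of clay below the ground surface: z = 1.9 + 7.1/2 = 5.45 m.
Total vertical stress at mid-clay: σ_v = 20.1×1.9 + 18.5×3.55 = 103.86 kPa.
Pore pressure: u = 9.81×(5.45 − 0) = 53.465 kPa.
Initial effective stress: σ'_0 = σ_v − u = 103.86 − 53.465 = 50.395 kPa.
Stress increase at mid-clay by the 2:1 spreading method:
Δσ = qBL/((B+z)(L+z)) = 169×2.3×2.3/((2.3+5.45)(2.3+5.45)) = 14.885 kPa
Final effective stress: σ'_f = 50.395 + 14.885 = 65.28 kPa.
σ'_f = 65.28 ≤ σ'_p = 86.8 kPa, so the clay remains overconsolidated and only the recompression index applies:
S_c = C_r·H/(1+e₀)·log₁₀(σ'_f/σ'_0) = 0.066×7.1/1.83×log₁₀(65.28/50.395)
    = 0.25607 × 0.11239 = 0.02878 m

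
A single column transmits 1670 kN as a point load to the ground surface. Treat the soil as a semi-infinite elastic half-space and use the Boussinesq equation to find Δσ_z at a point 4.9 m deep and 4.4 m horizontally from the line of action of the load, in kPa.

Boussinesq vertical stress below a point load on an elastic half-space:
Δσ_z = 3P/(2πz²) · [1 + (r/z)²]^(−5/2)
r/z = 4.4/4.9 = 0.89796; [1+(r/z)²]^(−5/2) = 0.22804.
Δσ_z = 3×1670/(2π×4.9²) × 0.22804 = 33.21 × 0.22804 = 7.573 kPa

Δσ_z ≈ 7.57 kPa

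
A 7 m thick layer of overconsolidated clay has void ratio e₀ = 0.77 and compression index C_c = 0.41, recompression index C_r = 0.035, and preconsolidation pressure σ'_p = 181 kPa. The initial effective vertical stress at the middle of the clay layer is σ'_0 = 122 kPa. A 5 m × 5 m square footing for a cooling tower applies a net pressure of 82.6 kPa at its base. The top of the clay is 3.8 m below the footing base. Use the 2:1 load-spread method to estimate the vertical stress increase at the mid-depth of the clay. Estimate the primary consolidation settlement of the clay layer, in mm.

S_c ≈ 6.38 mm

Mid-depth of clay below the footing base: z = 3.8 + 7/2 = 7.3 m.
Stress increase at mid-clay by the 2:1 spreading method:
Δσ = qBL/((B+z)(L+z)) = 82.6×5×5/((5+7.3)(5+7.3)) = 13.649 kPa
Final effective stress: σ'_f = 122 + 13.649 = 135.65 kPa.
σ'_f = 135.65 ≤ σ'_p = 181 kPa, so the clay remains overconsolidated and only the recompression index applies:
S_c = C_r·H/(1+e₀)·log₁₀(σ'_f/σ'_0) = 0.035×7/1.77×log₁₀(135.65/122)
    = 0.13842 × 0.04606 = 0.006376 m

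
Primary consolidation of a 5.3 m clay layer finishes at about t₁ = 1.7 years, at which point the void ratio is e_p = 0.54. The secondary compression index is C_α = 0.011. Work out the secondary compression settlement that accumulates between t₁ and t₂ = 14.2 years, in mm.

Secondary compression: S_s = C_α·H/(1+e_p)·log₁₀(t₂/t₁)
S_s = 0.011×5.3/(1+0.54)×log₁₀(14.2/1.7)
    = 0.03786 × 0.9218 = 0.0349 m

S_s ≈ 34.9 mm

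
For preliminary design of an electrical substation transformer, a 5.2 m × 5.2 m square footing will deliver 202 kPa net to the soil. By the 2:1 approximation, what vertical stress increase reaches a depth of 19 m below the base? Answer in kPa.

Δσ_z ≈ 9.33 kPa

By the 2:1 method the load spreads at 1 horizontal : 2 vertical, so at depth z the loaded area has grown by z in each plan dimension:
Δσ = qBL/((B+z)(L+z)) = 202×5.2×5.2/((5.2+19)(5.2+19)) = 9.3267 kPa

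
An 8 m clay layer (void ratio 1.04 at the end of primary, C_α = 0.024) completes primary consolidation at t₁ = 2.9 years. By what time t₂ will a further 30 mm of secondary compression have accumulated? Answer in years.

S_s = C_α·H/(1+e_p)·log₁₀(t₂/t₁) ⇒ log₁₀(t₂/t₁) = S_s·(1+e_p)/(C_α·H).
log₁₀(t₂/t₁) = 0.03 × (1+1.04) / (0.024×8) = 0.3187
t₂ = t₁ × 10^0.3187 = 2.9 × 2.083 = 6.042 years

t₂ ≈ 6.04 years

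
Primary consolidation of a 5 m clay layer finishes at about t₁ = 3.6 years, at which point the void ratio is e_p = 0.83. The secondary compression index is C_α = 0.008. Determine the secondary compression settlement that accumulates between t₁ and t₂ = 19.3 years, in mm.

Secondary compression: S_s = C_α·H/(1+e_p)·log₁₀(t₂/t₁)
S_s = 0.008×5/(1+0.83)×log₁₀(19.3/3.6)
    = 0.02186 × 0.7293 = 0.01594 m

S_s ≈ 15.9 mm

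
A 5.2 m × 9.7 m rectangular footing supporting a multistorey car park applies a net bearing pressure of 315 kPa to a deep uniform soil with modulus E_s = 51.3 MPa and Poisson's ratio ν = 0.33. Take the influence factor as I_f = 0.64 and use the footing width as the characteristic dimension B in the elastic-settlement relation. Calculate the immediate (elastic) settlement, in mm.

S_e ≈ 18.2 mm

Immediate (elastic) settlement: S_e = q·B·(1−ν²)/E_s · I_f.
E_s = 51.3 MPa = 51300 kPa.
S_e = 315 × 5.2 × (1 − 0.33²) / 51300 × 0.64
    = 315 × 5.2 × 0.8911 / 51300 × 0.64
    = 0.01821 m = 18.21 mm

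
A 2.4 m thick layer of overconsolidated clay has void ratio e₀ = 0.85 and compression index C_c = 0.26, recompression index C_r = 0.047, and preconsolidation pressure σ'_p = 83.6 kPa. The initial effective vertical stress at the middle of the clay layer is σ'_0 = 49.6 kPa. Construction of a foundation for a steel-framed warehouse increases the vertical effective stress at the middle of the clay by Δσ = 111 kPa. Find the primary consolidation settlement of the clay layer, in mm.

Final effective stress: σ'_f = 49.6 + 111 = 160.6 kPa.
σ'_f = 160.6 > σ'_p = 83.6 kPa, so the stress path crosses the preconsolidation pressure — recompression up to σ'_p, then virgin compression beyond:
S_c = H/(1+e₀)·[C_r·log₁₀(σ'_p/σ'_0) + C_c·log₁₀(σ'_f/σ'_p)]
    = 2.4/1.85 × [0.047×log₁₀(83.6/49.6) + 0.26×log₁₀(160.6/83.6)]
    = 1.2973 × [0.010656 + 0.07372] = 0.1095 m

S_c ≈ 109 mm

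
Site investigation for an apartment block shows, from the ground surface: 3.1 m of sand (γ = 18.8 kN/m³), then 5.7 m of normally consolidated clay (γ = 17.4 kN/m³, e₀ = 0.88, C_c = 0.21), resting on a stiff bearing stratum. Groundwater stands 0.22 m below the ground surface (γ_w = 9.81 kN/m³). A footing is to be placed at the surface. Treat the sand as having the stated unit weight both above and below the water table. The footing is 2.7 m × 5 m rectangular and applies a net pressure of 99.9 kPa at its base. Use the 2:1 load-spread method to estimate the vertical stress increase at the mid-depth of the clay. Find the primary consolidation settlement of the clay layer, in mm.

S_c ≈ 67.3 mm

Mid-depth of clay below the ground surface: z = 3.1 + 5.7/2 = 5.95 m.
Total vertical stress at mid-clay: σ_v = 18.8×3.1 + 17.4×2.85 = 107.87 kPa.
Pore pressure: u = 9.81×(5.95 − 0.22) = 56.211 kPa.
Initial effective stress: σ'_0 = σ_v − u = 107.87 − 56.211 = 51.659 kPa.
Stress increase at mid-clay by the 2:1 spreading method:
Δσ = qBL/((B+z)(L+z)) = 99.9×2.7×5/((2.7+5.95)(5+5.95)) = 14.239 kPa
Final effective stress: σ'_f = σ'_0 + Δσ = 51.659 + 14.239 = 65.898 kPa.
Normally consolidated clay, so the full stress increment lies on the virgin compression line:
S_c = C_c·H/(1+e₀)·log₁₀(σ'_f/σ'_0) = 0.21×5.7/(1+0.88)×log₁₀(65.898/51.659)
    = 0.6367 × 0.10573 = 0.06732 m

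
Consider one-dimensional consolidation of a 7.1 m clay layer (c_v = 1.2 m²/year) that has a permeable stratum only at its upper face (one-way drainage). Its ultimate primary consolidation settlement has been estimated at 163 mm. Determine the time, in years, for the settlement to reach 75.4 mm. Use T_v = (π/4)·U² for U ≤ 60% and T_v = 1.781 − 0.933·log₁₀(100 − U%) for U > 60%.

t ≈ 7.06 years

Drainage path length: H_d = H = 7.1 m (single drainage).
U = S(t)/S_ult = 75.4/163 = 0.4626.
U ≤ 60%: T_v = (π/4)·U² = (π/4)×0.46258² = 0.16806.
t = T_v·H_d²/c_v = 0.16806×7.1²/1.2 = 7.06 years.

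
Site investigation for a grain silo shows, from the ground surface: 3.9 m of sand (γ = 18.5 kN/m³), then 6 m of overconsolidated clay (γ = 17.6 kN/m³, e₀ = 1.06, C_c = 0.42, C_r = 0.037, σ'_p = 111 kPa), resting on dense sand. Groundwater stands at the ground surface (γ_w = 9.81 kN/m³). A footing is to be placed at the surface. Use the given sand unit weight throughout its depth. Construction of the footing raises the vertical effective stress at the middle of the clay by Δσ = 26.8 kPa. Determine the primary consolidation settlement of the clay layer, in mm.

Mid-depth of clay below the ground surface: z = 3.9 + 6/2 = 6.9 m.
Total vertical stress at mid-clay: σ_v = 18.5×3.9 + 17.6×3 = 124.95 kPa.
Pore pressure: u = 9.81×(6.9 − 0) = 67.689 kPa.
Initial effective stress: σ'_0 = σ_v − u = 124.95 − 67.689 = 57.261 kPa.
Final effective stress: σ'_f = 57.261 + 26.8 = 84.061 kPa.
σ'_f = 84.061 ≤ σ'_p = 111 kPa, so the clay remains overconsolidated and only the recompression index applies:
S_c = C_r·H/(1+e₀)·log₁₀(σ'_f/σ'_0) = 0.037×6/2.06×log₁₀(84.061/57.261)
    = 0.10777 × 0.16674 = 0.01797 m

S_c ≈ 18 mm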